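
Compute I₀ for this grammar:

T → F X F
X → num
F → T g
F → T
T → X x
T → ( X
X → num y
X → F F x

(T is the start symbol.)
First, augment the grammar with T' → T
I₀ = CLOSURE({ [T' → . T] }):
  [T' → . T] has the dot before T: add [T → . F X F], [T → . X x], [T → . ( X]
  [T → . F X F] has the dot before F: add [F → . T g], [F → . T]
  [T → . X x] has the dot before X: add [X → . num], [X → . num y], [X → . F F x]
No further items can be added.

I₀ = { [F → . T g], [F → . T], [T → . ( X], [T → . F X F], [T → . X x], [T' → . T], [X → . F F x], [X → . num y], [X → . num] }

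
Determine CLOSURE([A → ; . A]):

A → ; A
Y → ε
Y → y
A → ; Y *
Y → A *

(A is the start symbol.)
{ [A → . ; A], [A → . ; Y *], [A → ; . A] }

To compute CLOSURE, for each item [A → α.Bβ] where B is a non-terminal, add [B → .γ] for all productions B → γ; repeat for the newly added items until nothing changes.

Start with: [A → ; . A]
  [A → ; . A] has the dot before A: add [A → . ; A], [A → . ; Y *]
No further items can be added.

CLOSURE = { [A → . ; A], [A → . ; Y *], [A → ; . A] }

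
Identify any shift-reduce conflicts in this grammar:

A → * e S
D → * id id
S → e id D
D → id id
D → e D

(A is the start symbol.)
No shift-reduce conflicts

A shift-reduce conflict occurs when an LR(0) state has both:
  - a complete (reduce) item [A → α .] (dot at the end), and
  - a shift item [B → β . c γ] (dot before a terminal).

Augment with A' → A and build the canonical LR(0) collection (I0 = CLOSURE({[A' → . A]}), then GOTO on every symbol after a dot until no new states appear). It has 15 states:
  I0: { [A → . * e S], [A' → . A] }  — shift
  I1: { [A → * . e S] }  — shift
  I2: { [A' → A .] }  — accept
  I3: { [A → * e . S], [S → . e id D] }  — shift
  I4: { [A → * e S .] }  — reduce
  I5: { [S → e . id D] }  — shift
  I6: { [D → . * id id], [D → . e D], [D → . id id], [S → e id . D] }  — shift
  I7: { [D → * . id id] }  — shift
  I8: { [S → e id D .] }  — reduce
  I9: { [D → . * id id], [D → . e D], [D → . id id], [D → e . D] }  — shift
  I10: { [D → id . id] }  — shift
  I11: { [D → id id .] }  — reduce
  I12: { [D → e D .] }  — reduce
  I13: { [D → * id . id] }  — shift
  I14: { [D → * id id .] }  — reduce

No state contains both a complete item and a shift item.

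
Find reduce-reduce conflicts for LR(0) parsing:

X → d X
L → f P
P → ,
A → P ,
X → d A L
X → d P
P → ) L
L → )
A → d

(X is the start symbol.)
No reduce-reduce conflicts

A reduce-reduce conflict occurs when an LR(0) state has two complete items [A → α .] and [B → β .] — both call for a reduction, and with no lookahead the parser cannot choose between them.

Augment with X' → X and build the canonical LR(0) collection (I0 = CLOSURE({[X' → . X]}), then GOTO on every symbol after a dot until no new states appear). It has 15 states:
  I0: { [X → . d A L], [X → . d P], [X → . d X], [X' → . X] }  — shift
  I1: { [X' → X .] }  — accept
  I2: { [A → . P ,], [A → . d], [P → . ) L], [P → . ,], [X → . d A L], [X → . d P], [X → . d X], [X → d . A L], [X → d . P], [X → d . X] }  — shift
  I3: { [L → . )], [L → . f P], [P → ) . L] }  — shift
  I4: { [P → , .] }  — reduce
  I5: { [L → . )], [L → . f P], [X → d A . L] }  — shift
  I6: { [A → P . ,], [X → d P .] }  — shift, reduce
  I7: { [X → d X .] }  — reduce
  I8: { [A → . P ,], [A → . d], [A → d .], [P → . ) L], [P → . ,], [X → . d A L], [X → . d P], [X → . d X], [X → d . A L], [X → d . P], [X → d . X] }  — shift, reduce
  I9: { [A → P , .] }  — reduce
  I10: { [L → ) .] }  — reduce
  I11: { [X → d A L .] }  — reduce
  I12: { [L → f . P], [P → . ) L], [P → . ,] }  — shift
  I13: { [L → f P .] }  — reduce
  I14: { [P → ) L .] }  — reduce

No state contains more than one complete item.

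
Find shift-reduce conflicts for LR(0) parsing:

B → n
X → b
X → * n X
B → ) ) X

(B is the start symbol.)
No shift-reduce conflicts

Augment with B' → B and build the canonical LR(0) collection (I0 = CLOSURE({[B' → . B]}), then GOTO on every symbol after a dot until no new states appear). It has 10 states:
  I0: { [B → . ) ) X], [B → . n], [B' → . B] }  — shift
  I1: { [B → ) . ) X] }  — shift
  I2: { [B' → B .] }  — accept
  I3: { [B → n .] }  — reduce
  I4: { [B → ) ) . X], [X → . * n X], [X → . b] }  — shift
  I5: { [X → * . n X] }  — shift
  I6: { [B → ) ) X .] }  — reduce
  I7: { [X → b .] }  — reduce
  I8: { [X → * n . X], [X → . * n X], [X → . b] }  — shift
  I9: { [X → * n X .] }  — reduce

No state contains both a complete item and a shift item.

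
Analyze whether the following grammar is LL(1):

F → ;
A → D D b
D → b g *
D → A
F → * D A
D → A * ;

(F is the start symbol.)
Relevant sets:
  FIRST(A) = { 'b' }

For F:
  PREDICT(F → ';') = { ';' }
  PREDICT(F → '*' D A) = { '*' }
For D:
  PREDICT(D → b g '*') = { 'b' }
  PREDICT(D → A) = { 'b' }
  PREDICT(D → A '*' ';') = { 'b' }
A has a single production, so nothing to check there.

Conflict found: Predict set conflict for D: { 'b' }
The grammar is NOT LL(1).

Answer: No. Predict set conflict for D: { 'b' }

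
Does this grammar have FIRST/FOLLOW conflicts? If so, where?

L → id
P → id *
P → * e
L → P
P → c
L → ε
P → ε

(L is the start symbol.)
No FIRST/FOLLOW conflicts.

A FIRST/FOLLOW conflict occurs when a non-terminal N has a nullable alternative N → β (β ⇒* ε) and another alternative N → α with FIRST(α) ∩ FOLLOW(N) ≠ ∅: on such a lookahead the parser cannot decide between expanding α and letting N vanish via β.

Nullable non-terminals: L, P.
FIRST sets used below: FIRST(P) = { '*', 'c', 'id', ε }

L: nullable alternative(s) L → P, L → ε; FOLLOW(L) = { $ }
  L → id: FIRST \ {ε} = { 'id' } — disjoint from FOLLOW(L)
  L → P: FIRST \ {ε} = { '*', 'c', 'id' } — disjoint from FOLLOW(L)
  L → ε: FIRST \ {ε} = { } — disjoint from FOLLOW(L)

P: nullable alternative(s) P → ε; FOLLOW(P) = { $ }
  P → id *: FIRST \ {ε} = { 'id' } — disjoint from FOLLOW(P)
  P → * e: FIRST \ {ε} = { '*' } — disjoint from FOLLOW(P)
  P → c: FIRST \ {ε} = { 'c' } — disjoint from FOLLOW(P)
  P → ε: FIRST \ {ε} = { } — this is the only nullable alternative, skip

No FIRST/FOLLOW conflicts found.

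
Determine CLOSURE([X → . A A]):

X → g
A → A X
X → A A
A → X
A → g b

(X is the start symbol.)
Start with: [X → . A A]
  [X → . A A] has the dot before A: add [A → . A X], [A → . X], [A → . g b]
  [A → . X] has the dot before X: add [X → . g]
No further items can be added.

CLOSURE = { [A → . A X], [A → . X], [A → . g b], [X → . A A], [X → . g] }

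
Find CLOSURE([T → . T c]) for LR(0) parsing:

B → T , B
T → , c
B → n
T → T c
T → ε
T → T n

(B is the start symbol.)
To compute CLOSURE, for each item [A → α.Bβ] where B is a non-terminal, add [B → .γ] for all productions B → γ; repeat for the newly added items until nothing changes.

Start with: [T → . T c]
  [T → . T c] has the dot before T: add [T → . , c], [T → .], [T → . T n]
No further items can be added.

CLOSURE = { [T → . , c], [T → . T c], [T → . T n], [T → .] }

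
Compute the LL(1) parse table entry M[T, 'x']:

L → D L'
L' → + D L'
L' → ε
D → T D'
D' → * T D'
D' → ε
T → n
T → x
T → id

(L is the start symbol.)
To find M[T, 'x'], we find productions for T where 'x' is in the predict set (PREDICT(N → α) = (FIRST(α) \ {ε}) ∪ (FOLLOW(N) if α ⇒* ε)).

T → n: PREDICT = { 'n' }
T → x: PREDICT = { 'x' }
  'x' is in predict set, so this production goes in M[T, 'x']
T → id: PREDICT = { 'id' }

M[T, 'x'] = T → x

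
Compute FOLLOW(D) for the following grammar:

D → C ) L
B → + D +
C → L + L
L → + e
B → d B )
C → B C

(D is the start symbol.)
D is the start symbol, so $ ∈ FOLLOW(D).
In B → + D +: D is followed by '+', add FIRST('+') \ {ε} = { '+' }

Taking the union: FOLLOW(D) = { $, '+' }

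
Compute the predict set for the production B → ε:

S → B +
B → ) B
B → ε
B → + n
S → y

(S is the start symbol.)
PREDICT(B → ε) = (FIRST(RHS) \ {ε}) ∪ (FOLLOW(B) if ε ∈ FIRST(RHS), i.e. RHS ⇒* ε)
The right-hand side is ε (FIRST(ε) = { ε }), so the predict set is FOLLOW(B) = { '+' }
PREDICT(B → ε) = { '+' }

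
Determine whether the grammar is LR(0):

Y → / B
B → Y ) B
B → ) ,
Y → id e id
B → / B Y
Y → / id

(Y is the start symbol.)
A grammar is LR(0) if no state in the canonical LR(0) collection has:
  - both a shift item (dot before a terminal) and a complete item (shift-reduce conflict), or
  - two or more complete items (reduce-reduce conflict; the accept item [Y' → Y .] counts as a complete item here).

Augment with Y' → Y and build the canonical LR(0) collection (I0 = CLOSURE({[Y' → . Y]}), then GOTO on every symbol after a dot until no new states appear). It has 16 states:
  I0: { [Y → . / B], [Y → . / id], [Y → . id e id], [Y' → . Y] }  — shift
  I1: { [B → . ) ,], [B → . / B Y], [B → . Y ) B], [Y → . / B], [Y → . / id], [Y → . id e id], [Y → / . B], [Y → / . id] }  — shift
  I2: { [Y' → Y .] }  — accept
  I3: { [Y → id . e id] }  — shift
  I4: { [Y → id e . id] }  — shift
  I5: { [Y → id e id .] }  — reduce
  I6: { [B → ) . ,] }  — shift
  I7: { [B → . ) ,], [B → . / B Y], [B → . Y ) B], [B → / . B Y], [Y → . / B], [Y → . / id], [Y → . id e id], [Y → / . B], [Y → / . id] }  — shift
  I8: { [Y → / B .] }  — reduce
  I9: { [B → Y . ) B] }  — shift
  I10: { [Y → / id .], [Y → id . e id] }  — shift, reduce
  I11: { [B → . ) ,], [B → . / B Y], [B → . Y ) B], [B → Y ) . B], [Y → . / B], [Y → . / id], [Y → . id e id] }  — shift
  I12: { [B → Y ) B .] }  — reduce
  I13: { [B → / B . Y], [Y → . / B], [Y → . / id], [Y → . id e id], [Y → / B .] }  — shift, reduce
  I14: { [B → / B Y .] }  — reduce
  I15: { [B → ) , .] }  — reduce

Conflict in state I10:
  Shift-reduce conflict between [Y → / id .] and [Y → id . e id]
So the grammar is NOT LR(0).

Answer: No. Shift-reduce conflict between [Y → / id .] and [Y → id . e id]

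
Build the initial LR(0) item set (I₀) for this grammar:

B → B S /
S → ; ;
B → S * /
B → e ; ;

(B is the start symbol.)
First, augment the grammar with B' → B
I₀ = CLOSURE({ [B' → . B] }):
  [B' → . B] has the dot before B: add [B → . B S /], [B → . S * /], [B → . e ; ;]
  [B → . S * /] has the dot before S: add [S → . ; ;]
No further items can be added.

I₀ = { [B → . B S /], [B → . S * /], [B → . e ; ;], [B' → . B], [S → . ; ;] }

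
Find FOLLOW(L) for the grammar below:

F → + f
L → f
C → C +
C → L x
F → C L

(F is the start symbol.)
{ $, 'x' }

In C → L x: L is followed by x, add FIRST(x) \ {ε} = { 'x' }
In F → C L: L is at the end, add FOLLOW(F)

The FOLLOW sets referred to above (computed the same way, to a fixed point):
  FOLLOW(F) = { $ }

Taking the union: FOLLOW(L) = { $, 'x' }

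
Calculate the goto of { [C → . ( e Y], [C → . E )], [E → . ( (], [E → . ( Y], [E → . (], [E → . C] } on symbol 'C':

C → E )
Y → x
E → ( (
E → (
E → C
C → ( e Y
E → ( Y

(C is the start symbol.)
GOTO(I, 'C') = CLOSURE({ [A → αX.β] : [A → α.Xβ] ∈ I, X = 'C' })

Items with dot before 'C', with the dot advanced:
  [E → . C] → [E → C .]
Closure adds nothing (no advanced item has the dot before a non-terminal).

GOTO = { [E → C .] }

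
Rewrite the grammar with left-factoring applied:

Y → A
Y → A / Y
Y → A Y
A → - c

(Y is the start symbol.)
Y → A Y'
Y' → ε
Y' → / Y
Y' → Y
A → - c

Left-factoring transforms A → αβ₁ | αβ₂ into A → αA' and A' → β₁ | β₂
(α is the longest common prefix among the alternatives). Repeat until
no nonterminal has two alternatives with a common prefix.

Round 1: Y has alternatives sharing prefix 'A'. Introduce Y': Y → A Y'
  Add: Y' → ε
  Add: Y' → / Y
  Add: Y' → Y

No remaining common prefixes — done.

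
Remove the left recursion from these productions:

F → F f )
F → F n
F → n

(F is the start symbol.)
F is directly left-recursive. The standard transformation for
  A → A α₁ | ... | A α_m | β₁ | ... | β_n
is
  A  → β₁ A' | ... | β_n A'
  A' → α₁ A' | ... | α_m A' | ε

F → n becomes F → n F'
F → F f ) becomes F' → f ) F'
F → F n becomes F' → n F'
Add F' → ε

Resulting grammar:
F → n F'
F' → f ) F'
F' → n F'
F' → ε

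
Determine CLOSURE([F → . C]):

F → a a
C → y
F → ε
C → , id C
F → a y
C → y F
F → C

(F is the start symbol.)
{ [C → . , id C], [C → . y F], [C → . y], [F → . C] }

Start with: [F → . C]
  [F → . C] has the dot before C: add [C → . y], [C → . , id C], [C → . y F]
No further items can be added.

CLOSURE = { [C → . , id C], [C → . y F], [C → . y], [F → . C] }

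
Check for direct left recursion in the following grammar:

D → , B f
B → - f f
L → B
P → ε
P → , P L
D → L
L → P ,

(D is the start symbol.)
Direct left recursion occurs when N → N α for some non-terminal N (the right-hand side begins with the left-hand side itself).

D → , B f: starts with ','
B → - f f: starts with '-'
L → B: starts with B
P → ε: starts with ε
P → , P L: starts with ','
D → L: starts with L
L → P ,: starts with P

No direct left recursion found.

Answer: No direct left recursion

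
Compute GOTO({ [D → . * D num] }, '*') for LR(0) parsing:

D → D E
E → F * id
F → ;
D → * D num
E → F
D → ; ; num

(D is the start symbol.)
{ [D → * . D num], [D → . * D num], [D → . ; ; num], [D → . D E] }

GOTO(I, '*') = CLOSURE({ [A → αX.β] : [A → α.Xβ] ∈ I, X = '*' })

Items with dot before '*', with the dot advanced:
  [D → . * D num] → [D → * . D num]
Closure of the advanced items:
  [D → * . D num] has the dot before D: add [D → . D E], [D → . * D num], [D → . ; ; num]

GOTO = { [D → * . D num], [D → . * D num], [D → . ; ; num], [D → . D E] }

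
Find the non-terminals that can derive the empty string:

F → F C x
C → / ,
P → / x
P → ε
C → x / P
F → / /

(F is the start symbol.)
ε-productions: P → ε
So P is immediately nullable.
No further non-terminal can be added: every production for the remaining non-terminals contains a terminal or a non-nullable non-terminal.
Nullable = { 'P' }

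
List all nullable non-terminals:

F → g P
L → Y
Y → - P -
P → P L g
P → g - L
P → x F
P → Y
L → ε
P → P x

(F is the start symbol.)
ε-productions: L → ε
So L is immediately nullable.
No further non-terminal can be added: every production for the remaining non-terminals contains a terminal or a non-nullable non-terminal.
Nullable = { 'L' }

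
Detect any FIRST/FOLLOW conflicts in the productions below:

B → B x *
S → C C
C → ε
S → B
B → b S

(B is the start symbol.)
Nullable non-terminals: C, S.
FIRST sets used below: FIRST(C) = { ε }, FIRST(B) = { 'b' }
C has a nullable alternative but only one production, so nothing to check.

S: nullable alternative(s) S → C C; FOLLOW(S) = { $, 'x' }
  S → C C: FIRST \ {ε} = { } — this is the only nullable alternative, skip
  S → B: FIRST \ {ε} = { 'b' } — disjoint from FOLLOW(S)

B has no nullable alternative, so no FIRST/FOLLOW check is needed there.

No FIRST/FOLLOW conflicts found.

Answer: No FIRST/FOLLOW conflicts.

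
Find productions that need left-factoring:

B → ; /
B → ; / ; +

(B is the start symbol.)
Left-factoring is needed when two productions for the same non-terminal
share a common prefix on the right-hand side.

Productions for B:
  B → ; /
  B → ; / ; +

Found common prefix '; /' in productions for B

Answer: Yes, B has productions with common prefix '; /'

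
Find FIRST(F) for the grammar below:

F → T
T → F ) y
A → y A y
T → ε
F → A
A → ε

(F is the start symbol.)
FIRST sets of the other non-terminals involved (by the same procedure, iterated to a fixed point):
  FIRST(T) = { ')', 'y', ε }
  FIRST(A) = { 'y', ε }

From F → T:
  - T is a non-terminal: add FIRST(T) \ {ε} = { ')', 'y' }
    T is nullable and nothing follows, so the whole right-hand side can vanish: ε ∈ FIRST(F)
From F → A:
  - A is a non-terminal: add FIRST(A) \ {ε} = { 'y' }
    A is nullable and nothing follows, so the whole right-hand side can vanish: ε ∈ FIRST(F)

Collecting: FIRST(F) = { ')', 'y', ε }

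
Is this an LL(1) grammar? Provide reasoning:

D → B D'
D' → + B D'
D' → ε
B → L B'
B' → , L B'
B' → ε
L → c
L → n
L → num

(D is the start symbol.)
Yes, the grammar is LL(1).

A grammar is LL(1) if for each non-terminal N with multiple productions, the predict sets of those productions are pairwise disjoint, where PREDICT(N → α) = (FIRST(α) \ {ε}) ∪ (FOLLOW(N) if α ⇒* ε).

Relevant sets:
  FOLLOW(D') = { $ }
  FOLLOW(B') = { $, '+' }

For D':
  PREDICT(D' → '+' B D') = { '+' }
  PREDICT(D' → ε) = { $ }
For B':
  PREDICT(B' → ',' L B') = { ',' }
  PREDICT(B' → ε) = { $, '+' }
For L:
  PREDICT(L → c) = { 'c' }
  PREDICT(L → n) = { 'n' }
  PREDICT(L → num) = { 'num' }
D, B have a single production, so nothing to check there.

All predict sets are disjoint. The grammar IS LL(1).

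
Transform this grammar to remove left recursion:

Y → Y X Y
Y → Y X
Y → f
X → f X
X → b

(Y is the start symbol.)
Y → f Y'
Y' → X Y Y'
Y' → X Y'
Y' → ε
X → f X
X → b

Y is directly left-recursive. The standard transformation for
  A → A α₁ | ... | A α_m | β₁ | ... | β_n
is
  A  → β₁ A' | ... | β_n A'
  A' → α₁ A' | ... | α_m A' | ε

Y → f becomes Y → f Y'
Y → Y X Y becomes Y' → X Y Y'
Y → Y X becomes Y' → X Y'
Add Y' → ε

Productions for other non-terminals are unchanged:
  X → f X
  X → b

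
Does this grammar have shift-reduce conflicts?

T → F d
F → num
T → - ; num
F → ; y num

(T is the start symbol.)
Augment with T' → T and build the canonical LR(0) collection (I0 = CLOSURE({[T' → . T]}), then GOTO on every symbol after a dot until no new states appear). It has 11 states:
  I0: { [F → . ; y num], [F → . num], [T → . - ; num], [T → . F d], [T' → . T] }  — shift
  I1: { [T → - . ; num] }  — shift
  I2: { [F → ; . y num] }  — shift
  I3: { [T → F . d] }  — shift
  I4: { [T' → T .] }  — accept
  I5: { [F → num .] }  — reduce
  I6: { [T → F d .] }  — reduce
  I7: { [F → ; y . num] }  — shift
  I8: { [F → ; y num .] }  — reduce
  I9: { [T → - ; . num] }  — shift
  I10: { [T → - ; num .] }  — reduce

No state contains both a complete item and a shift item.

Answer: No shift-reduce conflicts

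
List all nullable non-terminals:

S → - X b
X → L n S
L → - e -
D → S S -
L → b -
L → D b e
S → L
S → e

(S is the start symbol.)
None

A non-terminal is nullable if it can derive ε (the empty string): either it has an ε-production, or it has a production whose right-hand side consists entirely of nullable non-terminals.

There are no ε-productions, so no non-terminal can derive ε.
No non-terminals are nullable.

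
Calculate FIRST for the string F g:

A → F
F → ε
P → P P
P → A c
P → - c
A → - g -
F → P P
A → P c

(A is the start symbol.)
{ '-', 'c', 'g' }

FIRST sets of the non-terminals involved (from the grammar, by fixed-point iteration):
  FIRST(F) = { '-', 'c', ε }

To compute FIRST(F g), process the symbols left to right:
Symbol F is a non-terminal. Add FIRST(F) \ {ε} = { '-', 'c' }
F is nullable (ε ∈ FIRST(F)), continue to the next symbol.
Symbol g is a terminal. Add 'g' and stop.
FIRST(F g) = { '-', 'c', 'g' }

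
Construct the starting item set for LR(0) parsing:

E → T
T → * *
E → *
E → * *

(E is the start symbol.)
First, augment the grammar with E' → E
I₀ = CLOSURE({ [E' → . E] }):
  [E' → . E] has the dot before E: add [E → . T], [E → . *], [E → . * *]
  [E → . T] has the dot before T: add [T → . * *]
No further items can be added.

I₀ = { [E → . * *], [E → . *], [E → . T], [E' → . E], [T → . * *] }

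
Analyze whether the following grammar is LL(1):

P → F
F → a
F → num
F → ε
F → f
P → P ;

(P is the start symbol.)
A grammar is LL(1) if for each non-terminal N with multiple productions, the predict sets of those productions are pairwise disjoint, where PREDICT(N → α) = (FIRST(α) \ {ε}) ∪ (FOLLOW(N) if α ⇒* ε).

Relevant sets:
  FIRST(F) = { 'a', 'f', 'num', ε }
  FIRST(P) = { ';', 'a', 'f', 'num', ε }
  FOLLOW(P) = { $, ';' }
  FOLLOW(F) = { $, ';' }

For P:
  PREDICT(P → F) = { $, ';', 'a', 'f', 'num' }
  PREDICT(P → P ';') = { ';', 'a', 'f', 'num' }
For F:
  PREDICT(F → a) = { 'a' }
  PREDICT(F → num) = { 'num' }
  PREDICT(F → ε) = { $, ';' }
  PREDICT(F → f) = { 'f' }

Conflict found: Predict set conflict for P: { ';', 'a', 'f', 'num' }
The grammar is NOT LL(1).

Answer: No. Predict set conflict for P: { ';', 'a', 'f', 'num' }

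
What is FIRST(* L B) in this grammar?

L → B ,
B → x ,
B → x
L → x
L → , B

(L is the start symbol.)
To compute FIRST(* L B), process the symbols left to right:
Symbol * is a terminal. Add '*' and stop.
FIRST(* L B) = { '*' }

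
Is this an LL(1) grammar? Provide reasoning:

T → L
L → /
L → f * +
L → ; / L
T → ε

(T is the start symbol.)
A grammar is LL(1) if for each non-terminal N with multiple productions, the predict sets of those productions are pairwise disjoint, where PREDICT(N → α) = (FIRST(α) \ {ε}) ∪ (FOLLOW(N) if α ⇒* ε).

Relevant sets:
  FIRST(L) = { '/', ';', 'f' }
  FOLLOW(T) = { $ }

For T:
  PREDICT(T → L) = { '/', ';', 'f' }
  PREDICT(T → ε) = { $ }
For L:
  PREDICT(L → '/') = { '/' }
  PREDICT(L → f '*' '+') = { 'f' }
  PREDICT(L → ';' '/' L) = { ';' }

All predict sets are disjoint. The grammar IS LL(1).

Answer: Yes, the grammar is LL(1).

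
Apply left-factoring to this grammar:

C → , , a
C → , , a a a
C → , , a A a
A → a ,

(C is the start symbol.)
Left-factoring transforms A → αβ₁ | αβ₂ into A → αA' and A' → β₁ | β₂
(α is the longest common prefix among the alternatives). Repeat until
no nonterminal has two alternatives with a common prefix.

Round 1: C has alternatives sharing prefix ', , a'. Introduce C': C → , , a C'
  Add: C' → ε
  Add: C' → a a
  Add: C' → A a

No remaining common prefixes — done.

Resulting grammar:
C → , , a C'
C' → ε
C' → a a
C' → A a
A → a ,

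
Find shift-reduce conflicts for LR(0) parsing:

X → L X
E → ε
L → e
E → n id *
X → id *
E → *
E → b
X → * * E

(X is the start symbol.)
Yes — I8: [E → .] vs [E → . *]

Augment with X' → X and build the canonical LR(0) collection (I0 = CLOSURE({[X' → . X]}), then GOTO on every symbol after a dot until no new states appear). It has 15 states:
  I0: { [L → . e], [X → . * * E], [X → . L X], [X → . id *], [X' → . X] }  — shift
  I1: { [X → * . * E] }  — shift
  I2: { [L → . e], [X → . * * E], [X → . L X], [X → . id *], [X → L . X] }  — shift
  I3: { [X' → X .] }  — accept
  I4: { [L → e .] }  — reduce
  I5: { [X → id . *] }  — shift
  I6: { [X → id * .] }  — reduce
  I7: { [X → L X .] }  — reduce
  I8: { [E → . *], [E → . b], [E → . n id *], [E → .], [X → * * . E] }  — shift, reduce
  I9: { [E → * .] }  — reduce
  I10: { [X → * * E .] }  — reduce
  I11: { [E → b .] }  — reduce
  I12: { [E → n . id *] }  — shift
  I13: { [E → n id . *] }  — shift
  I14: { [E → n id * .] }  — reduce

I8 contains reduce item [E → .] and shift items [E → . *], [E → . b], [E → . n id *] — shift-reduce conflict.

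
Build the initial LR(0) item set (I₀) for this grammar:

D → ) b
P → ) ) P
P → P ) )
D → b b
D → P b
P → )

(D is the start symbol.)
First, augment the grammar with D' → D
I₀ = CLOSURE({ [D' → . D] }):
  [D' → . D] has the dot before D: add [D → . ) b], [D → . b b], [D → . P b]
  [D → . P b] has the dot before P: add [P → . ) ) P], [P → . P ) )], [P → . )]
No further items can be added.

I₀ = { [D → . ) b], [D → . P b], [D → . b b], [D' → . D], [P → . ) ) P], [P → . )], [P → . P ) )] }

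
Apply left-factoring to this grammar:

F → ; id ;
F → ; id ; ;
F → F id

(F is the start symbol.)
Left-factoring transforms A → αβ₁ | αβ₂ into A → αA' and A' → β₁ | β₂
(α is the longest common prefix among the alternatives). Repeat until
no nonterminal has two alternatives with a common prefix.

Round 1: F has alternatives sharing prefix '; id ;'. Introduce F': F → ; id ; F'
  Add: F' → ε
  Add: F' → ;

No remaining common prefixes — done.

Resulting grammar:
F → ; id ; F'
F' → ε
F' → ;
F → F id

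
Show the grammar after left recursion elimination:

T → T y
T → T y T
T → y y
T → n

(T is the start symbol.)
T is directly left-recursive. The standard transformation for
  A → A α₁ | ... | A α_m | β₁ | ... | β_n
is
  A  → β₁ A' | ... | β_n A'
  A' → α₁ A' | ... | α_m A' | ε

T → y y becomes T → y y T'
T → n becomes T → n T'
T → T y becomes T' → y T'
T → T y T becomes T' → y T T'
Add T' → ε

Resulting grammar:
T → y y T'
T → n T'
T' → y T'
T' → y T T'
T' → ε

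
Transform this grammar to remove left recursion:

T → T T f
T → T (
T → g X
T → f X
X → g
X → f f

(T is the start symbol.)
T → g X T'
T → f X T'
T' → T f T'
T' → ( T'
T' → ε
X → g
X → f f

T is directly left-recursive. The standard transformation for
  A → A α₁ | ... | A α_m | β₁ | ... | β_n
is
  A  → β₁ A' | ... | β_n A'
  A' → α₁ A' | ... | α_m A' | ε

T → g X becomes T → g X T'
T → f X becomes T → f X T'
T → T T f becomes T' → T f T'
T → T ( becomes T' → ( T'
Add T' → ε

Productions for other non-terminals are unchanged:
  X → g
  X → f f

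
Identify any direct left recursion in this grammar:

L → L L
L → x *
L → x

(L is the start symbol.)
Yes, L is left-recursive

Direct left recursion occurs when N → N α for some non-terminal N (the right-hand side begins with the left-hand side itself).

L → L L: LEFT RECURSIVE (starts with L)
L → x *: starts with x
L → x: starts with x

The grammar has direct left recursion on: L.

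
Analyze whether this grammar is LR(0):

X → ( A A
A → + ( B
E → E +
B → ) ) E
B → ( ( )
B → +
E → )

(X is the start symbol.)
No. Shift-reduce conflict between [B → ) ) E .] and [E → E . +]

A grammar is LR(0) if no state in the canonical LR(0) collection has:
  - both a shift item (dot before a terminal) and a complete item (shift-reduce conflict), or
  - two or more complete items (reduce-reduce conflict; the accept item [X' → X .] counts as a complete item here).

Augment with X' → X and build the canonical LR(0) collection (I0 = CLOSURE({[X' → . X]}), then GOTO on every symbol after a dot until no new states appear). It has 17 states:
  I0: { [X → . ( A A], [X' → . X] }  — shift
  I1: { [A → . + ( B], [X → ( . A A] }  — shift
  I2: { [X' → X .] }  — accept
  I3: { [A → + . ( B] }  — shift
  I4: { [A → . + ( B], [X → ( A . A] }  — shift
  I5: { [X → ( A A .] }  — reduce
  I6: { [A → + ( . B], [B → . ( ( )], [B → . ) ) E], [B → . +] }  — shift
  I7: { [B → ( . ( )] }  — shift
  I8: { [B → ) . ) E] }  — shift
  I9: { [B → + .] }  — reduce
  I10: { [A → + ( B .] }  — reduce
  I11: { [B → ) ) . E], [E → . )], [E → . E +] }  — shift
  I12: { [E → ) .] }  — reduce
  I13: { [B → ) ) E .], [E → E . +] }  — shift, reduce
  I14: { [E → E + .] }  — reduce
  I15: { [B → ( ( . )] }  — shift
  I16: { [B → ( ( ) .] }  — reduce

Conflict in state I13:
  Shift-reduce conflict between [B → ) ) E .] and [E → E . +]
So the grammar is NOT LR(0).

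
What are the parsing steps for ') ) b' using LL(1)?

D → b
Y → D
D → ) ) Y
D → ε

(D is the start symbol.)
LL(1) parsing maintains a stack (initially the start symbol over $) and the input. At each step: if the stack top is a terminal, match it against the current input token; if it is a non-terminal N, replace it with the RHS of M[N, lookahead] (the unique production whose predict set contains the lookahead).

Stack is shown with the top on the left.

Stack    Input    Action
------------------------
D $      ) ) b $  output D → ) ) Y
) ) Y $  ) ) b $  match ')'
) Y $    ) b $    match ')'
Y $      b $      output Y → D
D $      b $      output D → b
b $      b $      match 'b'
$        $        accept

The string is accepted.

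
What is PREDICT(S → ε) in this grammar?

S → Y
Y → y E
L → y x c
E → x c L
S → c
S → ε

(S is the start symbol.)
PREDICT(S → ε) = (FIRST(RHS) \ {ε}) ∪ (FOLLOW(S) if ε ∈ FIRST(RHS), i.e. RHS ⇒* ε)
The right-hand side is ε (FIRST(ε) = { ε }), so the predict set is FOLLOW(S) = { $ }
PREDICT(S → ε) = { $ }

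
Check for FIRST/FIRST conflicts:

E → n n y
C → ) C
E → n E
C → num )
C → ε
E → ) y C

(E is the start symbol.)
Productions for E:
  E → n n y: FIRST = { 'n' }
  E → n E: FIRST = { 'n' }
  E → ) y C: FIRST = { ')' }
Productions for C:
  C → ) C: FIRST = { ')' }
  C → num ): FIRST = { 'num' }
  C → ε: FIRST = { ε }

Conflict for E: E → n n y and E → n E
  Overlap: { 'n' }

Answer: Yes. E → n n y / E → n E on { 'n' }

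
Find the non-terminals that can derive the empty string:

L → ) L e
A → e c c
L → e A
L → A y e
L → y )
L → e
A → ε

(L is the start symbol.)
{ 'A' }

A non-terminal is nullable if it can derive ε (the empty string): either it has an ε-production, or it has a production whose right-hand side consists entirely of nullable non-terminals.

ε-productions: A → ε
So A is immediately nullable.
No further non-terminal can be added: every production for the remaining non-terminals contains a terminal or a non-nullable non-terminal.
Nullable = { 'A' }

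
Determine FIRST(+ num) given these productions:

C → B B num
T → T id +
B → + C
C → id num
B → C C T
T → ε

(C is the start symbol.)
To compute FIRST(+ num), process the symbols left to right:
Symbol + is a terminal. Add '+' and stop.
FIRST(+ num) = { '+' }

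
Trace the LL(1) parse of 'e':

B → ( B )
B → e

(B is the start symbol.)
LL(1) parsing maintains a stack (initially the start symbol over $) and the input. At each step: if the stack top is a terminal, match it against the current input token; if it is a non-terminal N, replace it with the RHS of M[N, lookahead] (the unique production whose predict set contains the lookahead).

Stack is shown with the top on the left.

Stack  Input  Action
--------------------
B $    e $    output B → e
e $    e $    match 'e'
$      $      accept

The string is accepted.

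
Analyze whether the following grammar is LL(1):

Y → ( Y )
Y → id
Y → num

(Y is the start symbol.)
For Y:
  PREDICT(Y → '(' Y ')') = { '(' }
  PREDICT(Y → id) = { 'id' }
  PREDICT(Y → num) = { 'num' }

All predict sets are disjoint. The grammar IS LL(1).

Answer: Yes, the grammar is LL(1).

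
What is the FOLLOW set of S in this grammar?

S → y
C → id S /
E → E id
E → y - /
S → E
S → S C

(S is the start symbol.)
{ $, '/', 'id' }

To compute FOLLOW(S), find every occurrence of S on a right-hand side N → α S β: add FIRST(β) \ {ε}, and if β is empty or nullable also add FOLLOW(N). Iterate to a fixed point.

S is the start symbol, so $ ∈ FOLLOW(S).
In C → id S /: S is followed by '/', add FIRST('/') \ {ε} = { '/' }
In S → S C: S is followed by C, add FIRST(C) \ {ε} = { 'id' }

Taking the union: FOLLOW(S) = { $, '/', 'id' }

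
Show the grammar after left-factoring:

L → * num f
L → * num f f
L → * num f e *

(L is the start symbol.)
Left-factoring transforms A → αβ₁ | αβ₂ into A → αA' and A' → β₁ | β₂
(α is the longest common prefix among the alternatives). Repeat until
no nonterminal has two alternatives with a common prefix.

Round 1: L has alternatives sharing prefix '* num f'. Introduce L': L → * num f L'
  Add: L' → ε
  Add: L' → f
  Add: L' → e *

No remaining common prefixes — done.

Resulting grammar:
L → * num f L'
L' → ε
L' → f
L' → e *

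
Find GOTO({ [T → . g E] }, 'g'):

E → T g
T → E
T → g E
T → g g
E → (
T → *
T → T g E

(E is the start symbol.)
{ [E → . (], [E → . T g], [T → . *], [T → . E], [T → . T g E], [T → . g E], [T → . g g], [T → g . E] }

GOTO(I, 'g') = CLOSURE({ [A → αX.β] : [A → α.Xβ] ∈ I, X = 'g' })

Items with dot before 'g', with the dot advanced:
  [T → . g E] → [T → g . E]
Closure of the advanced items:
  [T → g . E] has the dot before E: add [E → . T g], [E → . (]
  [E → . T g] has the dot before T: add [T → . E], [T → . g E], [T → . g g], [T → . *], [T → . T g E]

GOTO = { [E → . (], [E → . T g], [T → . *], [T → . E], [T → . T g E], [T → . g E], [T → . g g], [T → g . E] }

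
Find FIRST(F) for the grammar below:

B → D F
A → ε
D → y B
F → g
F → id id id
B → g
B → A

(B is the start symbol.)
To compute FIRST(F), examine every production with F on the left-hand side, reading each right-hand side left to right until a non-nullable symbol is reached.

From F → g:
  - g is a terminal: add 'g' and stop
From F → id id id:
  - id is a terminal: add 'id' and stop

Collecting: FIRST(F) = { 'g', 'id' }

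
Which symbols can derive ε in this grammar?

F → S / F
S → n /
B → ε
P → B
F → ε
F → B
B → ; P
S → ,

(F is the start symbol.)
A non-terminal is nullable if it can derive ε (the empty string): either it has an ε-production, or it has a production whose right-hand side consists entirely of nullable non-terminals.

ε-productions: B → ε, F → ε
So B, F are immediately nullable.
P → B: every symbol on the right is nullable, so P is nullable too.
No further non-terminal can be added: every production for the remaining non-terminals contains a terminal or a non-nullable non-terminal.
Nullable = { 'B', 'F', 'P' }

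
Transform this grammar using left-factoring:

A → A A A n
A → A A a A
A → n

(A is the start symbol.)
A → A A A'
A' → A n
A' → a A
A → n

Left-factoring transforms A → αβ₁ | αβ₂ into A → αA' and A' → β₁ | β₂
(α is the longest common prefix among the alternatives). Repeat until
no nonterminal has two alternatives with a common prefix.

Round 1: A has alternatives sharing prefix 'A A'. Introduce A': A → A A A'
  Add: A' → A n
  Add: A' → a A

No remaining common prefixes — done.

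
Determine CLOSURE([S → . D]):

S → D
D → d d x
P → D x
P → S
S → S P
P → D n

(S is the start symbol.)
{ [D → . d d x], [S → . D] }

To compute CLOSURE, for each item [A → α.Bβ] where B is a non-terminal, add [B → .γ] for all productions B → γ; repeat for the newly added items until nothing changes.

Start with: [S → . D]
  [S → . D] has the dot before D: add [D → . d d x]
No further items can be added.

CLOSURE = { [D → . d d x], [S → . D] }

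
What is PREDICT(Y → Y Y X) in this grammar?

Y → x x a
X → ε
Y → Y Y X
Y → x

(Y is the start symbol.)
PREDICT(Y → Y Y X) = (FIRST(RHS) \ {ε}) ∪ (FOLLOW(Y) if ε ∈ FIRST(RHS), i.e. RHS ⇒* ε)
FIRST(Y) = { 'x' }
FIRST(Y Y X) = { 'x' }
ε ∉ FIRST(Y Y X), so FOLLOW(Y) is not added.
PREDICT(Y → Y Y X) = { 'x' }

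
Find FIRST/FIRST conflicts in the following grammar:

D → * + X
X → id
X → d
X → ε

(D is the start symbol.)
A FIRST/FIRST conflict occurs when two productions N → α and N → β for the same non-terminal have FIRST(α) ∩ FIRST(β) ≠ ∅ (with ε ∈ FIRST of a nullable right-hand side, so two nullable alternatives also conflict).

Productions for X:
  X → id: FIRST = { 'id' }
  X → d: FIRST = { 'd' }
  X → ε: FIRST = { ε }
D has only one production, so no FIRST/FIRST conflict is possible there.

All alternatives of each non-terminal have pairwise disjoint FIRST sets.

Answer: No FIRST/FIRST conflicts.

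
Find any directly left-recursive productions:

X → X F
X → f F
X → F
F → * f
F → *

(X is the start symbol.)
Yes, X is left-recursive

X → X F: LEFT RECURSIVE (starts with X)
X → f F: starts with f
X → F: starts with F
F → * f: starts with '*'
F → *: starts with '*'

The grammar has direct left recursion on: X.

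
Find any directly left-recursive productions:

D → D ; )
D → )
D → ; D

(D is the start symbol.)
D → D ; ): LEFT RECURSIVE (starts with D)
D → ): starts with ')'
D → ; D: starts with ';'

The grammar has direct left recursion on: D.

Answer: Yes, D is left-recursive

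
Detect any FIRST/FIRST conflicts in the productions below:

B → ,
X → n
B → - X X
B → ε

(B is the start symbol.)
No FIRST/FIRST conflicts.

A FIRST/FIRST conflict occurs when two productions N → α and N → β for the same non-terminal have FIRST(α) ∩ FIRST(β) ≠ ∅ (with ε ∈ FIRST of a nullable right-hand side, so two nullable alternatives also conflict).

Productions for B:
  B → ,: FIRST = { ',' }
  B → - X X: FIRST = { '-' }
  B → ε: FIRST = { ε }
X has only one production, so no FIRST/FIRST conflict is possible there.

All alternatives of each non-terminal have pairwise disjoint FIRST sets.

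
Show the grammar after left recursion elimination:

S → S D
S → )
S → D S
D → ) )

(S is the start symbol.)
S is directly left-recursive. The standard transformation for
  A → A α₁ | ... | A α_m | β₁ | ... | β_n
is
  A  → β₁ A' | ... | β_n A'
  A' → α₁ A' | ... | α_m A' | ε

S → ) becomes S → ) S'
S → D S becomes S → D S S'
S → S D becomes S' → D S'
Add S' → ε

Productions for other non-terminals are unchanged:
  D → ) )

Resulting grammar:
S → ) S'
S → D S S'
S' → D S'
S' → ε
D → ) )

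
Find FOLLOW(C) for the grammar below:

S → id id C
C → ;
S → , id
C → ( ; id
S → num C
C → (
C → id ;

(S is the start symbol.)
{ $ }

In S → id id C: C is at the end, add FOLLOW(S)
In S → num C: C is at the end, add FOLLOW(S)

The FOLLOW sets referred to above (computed the same way, to a fixed point):
  FOLLOW(S) = { $ }

Taking the union: FOLLOW(C) = { $ }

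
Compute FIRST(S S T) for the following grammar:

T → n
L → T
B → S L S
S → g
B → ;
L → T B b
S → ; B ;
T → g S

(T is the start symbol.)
{ ';', 'g' }

FIRST sets of the non-terminals involved (from the grammar, by fixed-point iteration):
  FIRST(S) = { ';', 'g' }

To compute FIRST(S S T), process the symbols left to right:
Symbol S is a non-terminal. Add FIRST(S) \ {ε} = { ';', 'g' }
S is not nullable (ε ∉ FIRST(S)), so stop here.
FIRST(S S T) = { ';', 'g' }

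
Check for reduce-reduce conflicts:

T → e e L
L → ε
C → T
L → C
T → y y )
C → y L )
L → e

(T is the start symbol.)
A reduce-reduce conflict occurs when an LR(0) state has two complete items [A → α .] and [B → β .] — both call for a reduction, and with no lookahead the parser cannot choose between them.

Augment with T' → T and build the canonical LR(0) collection (I0 = CLOSURE({[T' → . T]}), then GOTO on every symbol after a dot until no new states appear). It has 15 states:
  I0: { [T → . e e L], [T → . y y )], [T' → . T] }  — shift
  I1: { [T' → T .] }  — accept
  I2: { [T → e . e L] }  — shift
  I3: { [T → y . y )] }  — shift
  I4: { [T → y y . )] }  — shift
  I5: { [T → y y ) .] }  — reduce
  I6: { [C → . T], [C → . y L )], [L → . C], [L → . e], [L → .], [T → . e e L], [T → . y y )], [T → e e . L] }  — shift, reduce
  I7: { [L → C .] }  — reduce
  I8: { [T → e e L .] }  — reduce
  I9: { [C → T .] }  — reduce
  I10: { [L → e .], [T → e . e L] }  — shift, reduce
  I11: { [C → . T], [C → . y L )], [C → y . L )], [L → . C], [L → . e], [L → .], [T → . e e L], [T → . y y )], [T → y . y )] }  — shift, reduce
  I12: { [C → y L . )] }  — shift
  I13: { [C → . T], [C → . y L )], [C → y . L )], [L → . C], [L → . e], [L → .], [T → . e e L], [T → . y y )], [T → y . y )], [T → y y . )] }  — shift, reduce
  I14: { [C → y L ) .] }  — reduce

No state contains more than one complete item.

Answer: No reduce-reduce conflicts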